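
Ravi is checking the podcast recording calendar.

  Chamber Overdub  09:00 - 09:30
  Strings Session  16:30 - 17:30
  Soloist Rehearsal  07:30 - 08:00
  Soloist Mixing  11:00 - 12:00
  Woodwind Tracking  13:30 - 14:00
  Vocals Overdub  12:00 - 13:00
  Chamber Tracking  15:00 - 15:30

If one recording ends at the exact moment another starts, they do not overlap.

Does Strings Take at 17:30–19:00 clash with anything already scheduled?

No — it doesn't clash with anything

Soloist Rehearsal: ends 08:00 at or before Strings Take starts 17:30 → clear.
Chamber Overdub: ends 09:30 at or before Strings Take starts 17:30 → clear.
Soloist Mixing: ends 12:00 at or before Strings Take starts 17:30 → clear.
Vocals Overdub: ends 13:00 at or before Strings Take starts 17:30 → clear.
Woodwind Tracking: ends 14:00 at or before Strings Take starts 17:30 → clear.
Chamber Tracking: ends 15:30 at or before Strings Take starts 17:30 → clear.
Strings Session: ends 17:30 at or before Strings Take starts 17:30 → clear.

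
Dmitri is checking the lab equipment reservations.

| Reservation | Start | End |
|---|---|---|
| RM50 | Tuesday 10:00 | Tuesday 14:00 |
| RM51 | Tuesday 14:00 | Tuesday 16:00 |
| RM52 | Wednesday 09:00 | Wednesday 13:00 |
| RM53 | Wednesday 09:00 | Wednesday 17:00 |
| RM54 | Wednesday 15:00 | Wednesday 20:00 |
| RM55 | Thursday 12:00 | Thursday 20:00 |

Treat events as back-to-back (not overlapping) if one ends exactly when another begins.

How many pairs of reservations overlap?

2

Sorted by start: RM50, RM51, RM52, RM53, RM54, RM55.
RM51 starts exactly when RM50 ends (back-to-back, no overlap), so RM50 has no further overlaps.
RM52 starts after RM51 ends, so RM51 has no further overlaps.
RM53 starts before RM52 ends → RM52 and RM53 overlap.
RM54 starts after RM52 ends, so RM52 has no further overlaps.
RM54 starts before RM53 ends → RM53 and RM54 overlap.
RM55 starts after RM53 ends.
RM55 starts after RM54 ends.
Overlapping pairs: RM52 & RM53, RM53 & RM54 — 2 in total.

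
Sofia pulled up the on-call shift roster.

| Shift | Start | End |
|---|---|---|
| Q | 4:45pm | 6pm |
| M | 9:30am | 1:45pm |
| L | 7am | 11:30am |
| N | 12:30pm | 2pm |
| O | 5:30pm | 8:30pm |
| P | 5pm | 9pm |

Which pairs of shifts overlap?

L & M, M & N, O & P, O & Q, P & Q

Sorted by start: L, M, N, Q, P, O.
M starts before L ends → L and M overlap.
N starts after L ends, so L has no further overlaps.
N starts before M ends → M and N overlap.
Q starts after M ends, so M has no further overlaps.
Q starts after N ends, so N has no further overlaps.
P starts before Q ends → Q and P overlap.
O starts before Q ends → Q and O overlap.
O starts before P ends → P and O overlap.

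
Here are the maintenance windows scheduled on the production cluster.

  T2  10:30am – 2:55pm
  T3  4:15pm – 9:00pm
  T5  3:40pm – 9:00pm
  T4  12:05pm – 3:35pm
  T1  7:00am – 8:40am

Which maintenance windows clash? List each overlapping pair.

Sorted by start: T1, T2, T4, T5, T3.
T2 starts after T1 ends; T1 is clear from here.
T4 starts before T2 ends → T2 and T4 overlap.
T5 starts after T2 ends; T2 is clear from here.
T5 starts after T4 ends; T4 is clear from here.
T3 starts before T5 ends → T5 and T3 overlap.

T2 & T4, T3 & T5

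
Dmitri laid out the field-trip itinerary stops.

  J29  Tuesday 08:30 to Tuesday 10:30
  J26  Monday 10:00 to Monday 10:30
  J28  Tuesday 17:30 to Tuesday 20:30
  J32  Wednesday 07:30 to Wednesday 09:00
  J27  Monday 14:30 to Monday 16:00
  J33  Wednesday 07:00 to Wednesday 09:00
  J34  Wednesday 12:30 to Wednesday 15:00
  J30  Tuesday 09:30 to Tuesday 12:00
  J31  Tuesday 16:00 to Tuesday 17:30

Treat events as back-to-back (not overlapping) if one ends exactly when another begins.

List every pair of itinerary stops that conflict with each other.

J29 & J30, J32 & J33

Sorted by start: J26, J27, J29, J30, J31, J28, J33, J32, J34.
J27 starts after J26 ends, so J26 has no further overlaps.
J29 starts after J27 ends, so J27 has no further overlaps.
J30 starts before J29 ends → J29 and J30 overlap.
J31 starts after J29 ends, so J29 has no further overlaps.
J31 starts after J30 ends, so J30 has no further overlaps.
J28 starts exactly when J31 ends (back-to-back, no overlap), so J31 has no further overlaps.
J33 starts after J28 ends, so J28 has no further overlaps.
J32 starts before J33 ends → J33 and J32 overlap.
J34 starts after J33 ends.
J34 starts after J32 ends.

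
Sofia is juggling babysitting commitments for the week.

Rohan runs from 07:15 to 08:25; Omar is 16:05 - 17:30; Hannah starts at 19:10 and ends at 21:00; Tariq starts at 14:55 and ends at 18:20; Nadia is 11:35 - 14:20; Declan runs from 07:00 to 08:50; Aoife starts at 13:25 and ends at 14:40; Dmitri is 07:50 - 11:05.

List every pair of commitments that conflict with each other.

Aoife & Nadia, Declan & Dmitri, Declan & Rohan, Dmitri & Rohan, Omar & Tariq

Sorted by start: Declan, Rohan, Dmitri, Nadia, Aoife, Tariq, Omar, Hannah.
Rohan starts before Declan ends → Declan and Rohan overlap.
Dmitri starts before Declan ends → Declan and Dmitri overlap.
Nadia starts after Declan ends — done with Declan.
Dmitri starts before Rohan ends → Rohan and Dmitri overlap.
Nadia starts after Rohan ends — done with Rohan.
Nadia starts after Dmitri ends — done with Dmitri.
Aoife starts before Nadia ends → Nadia and Aoife overlap.
Tariq starts after Nadia ends — done with Nadia.
Tariq starts after Aoife ends — done with Aoife.
Omar starts before Tariq ends → Tariq and Omar overlap.
Hannah starts after Tariq ends.
Hannah starts after Omar ends.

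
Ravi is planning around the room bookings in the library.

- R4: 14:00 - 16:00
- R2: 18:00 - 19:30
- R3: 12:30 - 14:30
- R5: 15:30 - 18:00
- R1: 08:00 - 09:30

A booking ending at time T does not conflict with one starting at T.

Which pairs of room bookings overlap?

R3 & R4, R4 & R5

Sorted by start: R1, R3, R4, R5, R2.
R3 starts after R1 ends — done with R1.
R4 starts before R3 ends → R3 and R4 overlap.
R5 starts after R3 ends — done with R3.
R5 starts before R4 ends → R4 and R5 overlap.
R2 starts after R4 ends.
R2 starts exactly when R5 ends (back-to-back, no overlap).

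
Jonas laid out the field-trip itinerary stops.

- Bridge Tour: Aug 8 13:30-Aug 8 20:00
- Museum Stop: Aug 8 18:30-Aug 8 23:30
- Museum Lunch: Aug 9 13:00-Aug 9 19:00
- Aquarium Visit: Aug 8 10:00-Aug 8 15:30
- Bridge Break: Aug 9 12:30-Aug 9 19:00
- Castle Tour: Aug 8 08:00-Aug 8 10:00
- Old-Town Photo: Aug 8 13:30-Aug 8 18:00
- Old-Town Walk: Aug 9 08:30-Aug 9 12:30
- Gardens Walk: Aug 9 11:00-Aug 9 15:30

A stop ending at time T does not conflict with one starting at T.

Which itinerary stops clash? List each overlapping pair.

Aquarium Visit & Bridge Tour, Aquarium Visit & Old-Town Photo, Bridge Break & Gardens Walk, Bridge Break & Museum Lunch, Bridge Tour & Museum Stop, Bridge Tour & Old-Town Photo, Gardens Walk & Museum Lunch, Gardens Walk & Old-Town Walk

Sorted by start: Castle Tour, Aquarium Visit, Bridge Tour, Old-Town Photo, Museum Stop, Old-Town Walk, Gardens Walk, Bridge Break, Museum Lunch.
Aquarium Visit starts exactly when Castle Tour ends (back-to-back, no overlap), so nothing later overlaps Castle Tour either.
Bridge Tour starts before Aquarium Visit ends → Aquarium Visit and Bridge Tour overlap.
Old-Town Photo starts before Aquarium Visit ends → Aquarium Visit and Old-Town Photo overlap.
Museum Stop starts after Aquarium Visit ends, so nothing later overlaps Aquarium Visit either.
Old-Town Photo starts before Bridge Tour ends → Bridge Tour and Old-Town Photo overlap.
Museum Stop starts before Bridge Tour ends → Bridge Tour and Museum Stop overlap.
Old-Town Walk starts after Bridge Tour ends, so nothing later overlaps Bridge Tour either.
Museum Stop starts after Old-Town Photo ends, so nothing later overlaps Old-Town Photo either.
Old-Town Walk starts after Museum Stop ends, so nothing later overlaps Museum Stop either.
Gardens Walk starts before Old-Town Walk ends → Old-Town Walk and Gardens Walk overlap.
Bridge Break starts exactly when Old-Town Walk ends (back-to-back, no overlap), so nothing later overlaps Old-Town Walk either.
Bridge Break starts before Gardens Walk ends → Gardens Walk and Bridge Break overlap.
Museum Lunch starts before Gardens Walk ends → Gardens Walk and Museum Lunch overlap.
Museum Lunch starts before Bridge Break ends → Bridge Break and Museum Lunch overlap.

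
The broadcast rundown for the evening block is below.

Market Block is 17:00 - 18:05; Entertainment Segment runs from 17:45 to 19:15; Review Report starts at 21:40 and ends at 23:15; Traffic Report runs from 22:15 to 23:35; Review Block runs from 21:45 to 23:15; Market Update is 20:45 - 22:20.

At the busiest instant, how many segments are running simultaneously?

4

Sweep the timeline, counting +1 at each start and −1 at each end (ends before starts at a tie):
17:00 start Market Block → 1
17:45 start Entertainment Segment → 2
18:05 end Market Block → 1
19:15 end Entertainment Segment → 0
20:45 start Market Update → 1
21:40 start Review Report → 2
21:45 start Review Block → 3
22:15 start Traffic Report → 4
22:20 end Market Update → 3
23:15 end Review Block → 2
23:15 end Review Report → 1
23:35 end Traffic Report → 0
Peak is 4, at 22:15 (Market Update, Review Block, Review Report, Traffic Report).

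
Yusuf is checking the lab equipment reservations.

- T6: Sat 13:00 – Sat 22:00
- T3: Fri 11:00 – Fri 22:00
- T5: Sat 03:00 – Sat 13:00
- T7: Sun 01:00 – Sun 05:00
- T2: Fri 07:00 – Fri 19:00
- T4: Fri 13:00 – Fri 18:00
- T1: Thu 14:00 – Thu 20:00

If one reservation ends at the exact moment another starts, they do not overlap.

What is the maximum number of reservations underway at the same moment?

3

Sweep the timeline, counting +1 at each start and −1 at each end (ends before starts at a tie):
Thu 14:00 start T1 → 1
Thu 20:00 end T1 → 0
Fri 07:00 start T2 → 1
Fri 11:00 start T3 → 2
Fri 13:00 start T4 → 3
Fri 18:00 end T4 → 2
Fri 19:00 end T2 → 1
Fri 22:00 end T3 → 0
Sat 03:00 start T5 → 1
Sat 13:00 end T5 → 0
Sat 13:00 start T6 → 1
Sat 22:00 end T6 → 0
Sun 01:00 start T7 → 1
Sun 05:00 end T7 → 0
Peak is 3, at Fri 13:00 (T2, T3, T4).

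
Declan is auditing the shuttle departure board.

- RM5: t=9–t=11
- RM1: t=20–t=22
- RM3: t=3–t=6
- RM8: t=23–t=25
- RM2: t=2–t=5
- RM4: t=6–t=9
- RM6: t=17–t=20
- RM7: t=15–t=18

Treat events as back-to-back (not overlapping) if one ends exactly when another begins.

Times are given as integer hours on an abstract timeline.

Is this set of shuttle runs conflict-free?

Sorted by start: RM2, RM3, RM4, RM5, RM7, RM6, RM1, RM8.
RM3 starts before RM2 ends → RM2 and RM3 overlap.
That's a conflict, so the schedule is not conflict-free.

No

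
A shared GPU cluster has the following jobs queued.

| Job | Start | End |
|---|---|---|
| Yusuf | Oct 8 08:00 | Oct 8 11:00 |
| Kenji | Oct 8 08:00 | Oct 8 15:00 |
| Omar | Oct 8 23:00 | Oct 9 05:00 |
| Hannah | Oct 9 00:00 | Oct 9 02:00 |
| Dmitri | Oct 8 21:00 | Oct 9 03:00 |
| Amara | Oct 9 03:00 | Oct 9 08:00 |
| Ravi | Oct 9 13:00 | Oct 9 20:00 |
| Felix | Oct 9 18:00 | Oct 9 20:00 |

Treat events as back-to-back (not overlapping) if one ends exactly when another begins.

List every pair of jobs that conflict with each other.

Amara & Omar, Dmitri & Hannah, Dmitri & Omar, Felix & Ravi, Hannah & Omar, Kenji & Yusuf

Sorted by start: Yusuf, Kenji, Dmitri, Omar, Hannah, Amara, Ravi, Felix.
Kenji starts before Yusuf ends → Yusuf and Kenji overlap.
Dmitri starts after Yusuf ends, so Yusuf has no further overlaps.
Dmitri starts after Kenji ends, so Kenji has no further overlaps.
Omar starts before Dmitri ends → Dmitri and Omar overlap.
Hannah starts before Dmitri ends → Dmitri and Hannah overlap.
Amara starts exactly when Dmitri ends (back-to-back, no overlap), so Dmitri has no further overlaps.
Hannah starts before Omar ends → Omar and Hannah overlap.
Amara starts before Omar ends → Omar and Amara overlap.
Ravi starts after Omar ends, so Omar has no further overlaps.
Amara starts after Hannah ends, so Hannah has no further overlaps.
Ravi starts after Amara ends, so Amara has no further overlaps.
Felix starts before Ravi ends → Ravi and Felix overlap.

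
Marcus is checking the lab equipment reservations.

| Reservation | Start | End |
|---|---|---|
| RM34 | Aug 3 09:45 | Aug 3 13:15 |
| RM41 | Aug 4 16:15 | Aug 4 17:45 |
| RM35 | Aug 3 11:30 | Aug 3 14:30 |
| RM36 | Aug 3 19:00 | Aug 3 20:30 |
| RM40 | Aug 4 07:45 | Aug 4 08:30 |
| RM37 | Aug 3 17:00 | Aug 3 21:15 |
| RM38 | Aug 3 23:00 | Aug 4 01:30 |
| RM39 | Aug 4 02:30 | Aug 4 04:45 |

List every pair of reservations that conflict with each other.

RM34 & RM35, RM36 & RM37

Sorted by start: RM34, RM35, RM37, RM36, RM38, RM39, RM40, RM41.
RM35 starts before RM34 ends → RM34 and RM35 overlap.
RM37 starts after RM34 ends; RM34 is clear from here.
RM37 starts after RM35 ends; RM35 is clear from here.
RM36 starts before RM37 ends → RM37 and RM36 overlap.
RM38 starts after RM37 ends; RM37 is clear from here.
RM38 starts after RM36 ends; RM36 is clear from here.
RM39 starts after RM38 ends; RM38 is clear from here.
RM40 starts after RM39 ends; RM39 is clear from here.
RM41 starts after RM40 ends.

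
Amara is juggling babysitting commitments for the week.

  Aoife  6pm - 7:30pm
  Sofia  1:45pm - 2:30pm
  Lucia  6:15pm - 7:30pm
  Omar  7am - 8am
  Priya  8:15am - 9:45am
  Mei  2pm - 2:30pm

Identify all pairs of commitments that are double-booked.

Aoife & Lucia, Mei & Sofia

Two intervals overlap when each starts before the other ends.
Sorted by start: Omar, Priya, Sofia, Mei, Aoife, Lucia.
Priya starts after Omar ends, so nothing later overlaps Omar either.
Sofia starts after Priya ends, so nothing later overlaps Priya either.
Mei starts before Sofia ends → Sofia and Mei overlap.
Aoife starts after Sofia ends, so nothing later overlaps Sofia either.
Aoife starts after Mei ends, so nothing later overlaps Mei either.
Lucia starts before Aoife ends → Aoife and Lucia overlap.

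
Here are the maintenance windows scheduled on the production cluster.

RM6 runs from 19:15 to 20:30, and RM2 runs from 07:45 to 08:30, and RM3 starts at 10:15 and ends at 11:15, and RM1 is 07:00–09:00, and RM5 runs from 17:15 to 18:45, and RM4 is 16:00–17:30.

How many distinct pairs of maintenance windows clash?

Sorted by start: RM1, RM2, RM3, RM4, RM5, RM6.
RM2 starts before RM1 ends → RM1 and RM2 overlap.
RM3 starts after RM1 ends — done with RM1.
RM3 starts after RM2 ends — done with RM2.
RM4 starts after RM3 ends — done with RM3.
RM5 starts before RM4 ends → RM4 and RM5 overlap.
RM6 starts after RM4 ends.
RM6 starts after RM5 ends.
Overlapping pairs: RM1 & RM2, RM4 & RM5 — 2 in total.

2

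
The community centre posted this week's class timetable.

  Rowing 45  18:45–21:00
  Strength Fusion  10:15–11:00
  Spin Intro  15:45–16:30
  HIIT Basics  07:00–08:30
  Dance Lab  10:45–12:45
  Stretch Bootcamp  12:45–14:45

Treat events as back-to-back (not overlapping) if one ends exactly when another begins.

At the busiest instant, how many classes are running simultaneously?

Walk through starts and ends in time order (an end at T is processed before a start at T):
07:00 start HIIT Basics → 1
08:30 end HIIT Basics → 0
10:15 start Strength Fusion → 1
10:45 start Dance Lab → 2
11:00 end Strength Fusion → 1
12:45 end Dance Lab → 0
12:45 start Stretch Bootcamp → 1
14:45 end Stretch Bootcamp → 0
15:45 start Spin Intro → 1
16:30 end Spin Intro → 0
18:45 start Rowing 45 → 1
21:00 end Rowing 45 → 0
Peak is 2, at 10:45 (Dance Lab, Strength Fusion).

2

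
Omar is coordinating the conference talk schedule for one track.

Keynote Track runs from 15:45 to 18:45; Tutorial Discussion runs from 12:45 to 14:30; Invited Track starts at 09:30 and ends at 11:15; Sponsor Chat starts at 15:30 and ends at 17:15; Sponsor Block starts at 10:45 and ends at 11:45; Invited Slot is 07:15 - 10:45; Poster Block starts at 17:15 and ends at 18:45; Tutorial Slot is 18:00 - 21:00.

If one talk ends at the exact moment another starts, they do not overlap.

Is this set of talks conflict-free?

No

Check each pair: they overlap iff neither finishes before the other starts.
Sorted by start: Invited Slot, Invited Track, Sponsor Block, Tutorial Discussion, Sponsor Chat, Keynote Track, Poster Block, Tutorial Slot.
Invited Track starts before Invited Slot ends → Invited Slot and Invited Track overlap.
That's a conflict, so the schedule is not conflict-free.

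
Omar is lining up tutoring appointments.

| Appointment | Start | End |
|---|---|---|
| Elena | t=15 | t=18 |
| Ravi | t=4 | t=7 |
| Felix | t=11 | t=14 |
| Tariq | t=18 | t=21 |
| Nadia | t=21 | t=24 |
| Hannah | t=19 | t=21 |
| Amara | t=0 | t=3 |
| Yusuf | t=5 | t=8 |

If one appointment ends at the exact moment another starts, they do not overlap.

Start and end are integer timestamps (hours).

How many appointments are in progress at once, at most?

2

Sweep the timeline, counting +1 at each start and −1 at each end (ends before starts at a tie):
t=0 start Amara → 1
t=3 end Amara → 0
t=4 start Ravi → 1
t=5 start Yusuf → 2
t=7 end Ravi → 1
t=8 end Yusuf → 0
t=11 start Felix → 1
t=14 end Felix → 0
t=15 start Elena → 1
t=18 end Elena → 0
t=18 start Tariq → 1
t=19 start Hannah → 2
t=21 end Hannah → 1
t=21 end Tariq → 0
t=21 start Nadia → 1
t=24 end Nadia → 0
Peak is 2, at t=5 (Ravi, Yusuf).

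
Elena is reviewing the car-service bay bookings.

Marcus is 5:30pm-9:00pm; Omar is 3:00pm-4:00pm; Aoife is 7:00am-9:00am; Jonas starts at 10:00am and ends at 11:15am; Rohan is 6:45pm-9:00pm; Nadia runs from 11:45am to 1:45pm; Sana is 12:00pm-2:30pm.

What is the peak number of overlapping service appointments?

Sort all start/end points and keep a running count:
7:00am start Aoife → 1
9:00am end Aoife → 0
10:00am start Jonas → 1
11:15am end Jonas → 0
11:45am start Nadia → 1
12:00pm start Sana → 2
1:45pm end Nadia → 1
2:30pm end Sana → 0
3:00pm start Omar → 1
4:00pm end Omar → 0
5:30pm start Marcus → 1
6:45pm start Rohan → 2
9:00pm end Marcus → 1
9:00pm end Rohan → 0
Peak is 2, at 12:00pm (Nadia, Sana).

2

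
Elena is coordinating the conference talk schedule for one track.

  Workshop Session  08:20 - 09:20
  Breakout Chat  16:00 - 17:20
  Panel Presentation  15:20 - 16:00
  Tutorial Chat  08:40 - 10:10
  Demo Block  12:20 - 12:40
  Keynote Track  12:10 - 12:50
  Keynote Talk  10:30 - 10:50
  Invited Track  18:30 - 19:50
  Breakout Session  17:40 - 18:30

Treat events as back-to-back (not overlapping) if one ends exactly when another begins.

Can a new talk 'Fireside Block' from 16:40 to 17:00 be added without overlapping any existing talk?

Workshop Session: ends 09:20 at or before Fireside Block starts 16:40 → clear.
Tutorial Chat: ends 10:10 at or before Fireside Block starts 16:40 → clear.
Keynote Talk: ends 10:50 at or before Fireside Block starts 16:40 → clear.
Keynote Track: ends 12:50 at or before Fireside Block starts 16:40 → clear.
Demo Block: ends 12:40 at or before Fireside Block starts 16:40 → clear.
Panel Presentation: ends 16:00 at or before Fireside Block starts 16:40 → clear.
Breakout Chat: starts 16:00 before Fireside Block ends 17:00, and ends 17:20 after Fireside Block starts 16:40 → overlap.
Breakout Session: starts 17:40 at or after Fireside Block ends 17:00 → clear.
Invited Track: starts 18:30 at or after Fireside Block ends 17:00 → clear.
Fireside Block overlaps Breakout Chat.

No — it overlaps Breakout Chat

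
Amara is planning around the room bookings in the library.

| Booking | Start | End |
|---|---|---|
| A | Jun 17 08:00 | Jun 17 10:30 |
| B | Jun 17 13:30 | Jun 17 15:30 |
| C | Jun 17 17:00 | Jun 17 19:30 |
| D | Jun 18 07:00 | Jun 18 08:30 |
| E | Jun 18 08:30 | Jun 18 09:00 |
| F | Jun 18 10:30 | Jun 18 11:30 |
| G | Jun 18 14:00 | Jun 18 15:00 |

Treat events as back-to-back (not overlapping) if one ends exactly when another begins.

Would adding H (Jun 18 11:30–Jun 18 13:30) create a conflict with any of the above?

No — it doesn't clash with anything

A: ends Jun 17 10:30 at or before H starts Jun 18 11:30 → clear.
B: ends Jun 17 15:30 at or before H starts Jun 18 11:30 → clear.
C: ends Jun 17 19:30 at or before H starts Jun 18 11:30 → clear.
D: ends Jun 18 08:30 at or before H starts Jun 18 11:30 → clear.
E: ends Jun 18 09:00 at or before H starts Jun 18 11:30 → clear.
F: ends Jun 18 11:30 at or before H starts Jun 18 11:30 → clear.
G: starts Jun 18 14:00 at or after H ends Jun 18 13:30 → clear.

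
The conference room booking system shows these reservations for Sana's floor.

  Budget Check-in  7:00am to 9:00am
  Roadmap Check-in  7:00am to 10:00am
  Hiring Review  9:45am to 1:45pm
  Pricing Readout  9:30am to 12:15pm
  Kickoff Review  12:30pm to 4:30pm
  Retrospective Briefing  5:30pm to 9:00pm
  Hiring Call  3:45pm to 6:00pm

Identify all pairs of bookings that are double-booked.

Budget Check-in & Roadmap Check-in, Hiring Call & Kickoff Review, Hiring Call & Retrospective Briefing, Hiring Review & Kickoff Review, Hiring Review & Pricing Readout, Hiring Review & Roadmap Check-in, Pricing Readout & Roadmap Check-in

Sorted by start: Budget Check-in, Roadmap Check-in, Pricing Readout, Hiring Review, Kickoff Review, Hiring Call, Retrospective Briefing.
Roadmap Check-in starts before Budget Check-in ends → Budget Check-in and Roadmap Check-in overlap.
Pricing Readout starts after Budget Check-in ends, so Budget Check-in has no further overlaps.
Pricing Readout starts before Roadmap Check-in ends → Roadmap Check-in and Pricing Readout overlap.
Hiring Review starts before Roadmap Check-in ends → Roadmap Check-in and Hiring Review overlap.
Kickoff Review starts after Roadmap Check-in ends, so Roadmap Check-in has no further overlaps.
Hiring Review starts before Pricing Readout ends → Pricing Readout and Hiring Review overlap.
Kickoff Review starts after Pricing Readout ends, so Pricing Readout has no further overlaps.
Kickoff Review starts before Hiring Review ends → Hiring Review and Kickoff Review overlap.
Hiring Call starts after Hiring Review ends, so Hiring Review has no further overlaps.
Hiring Call starts before Kickoff Review ends → Kickoff Review and Hiring Call overlap.
Retrospective Briefing starts after Kickoff Review ends.
Retrospective Briefing starts before Hiring Call ends → Hiring Call and Retrospective Briefing overlap.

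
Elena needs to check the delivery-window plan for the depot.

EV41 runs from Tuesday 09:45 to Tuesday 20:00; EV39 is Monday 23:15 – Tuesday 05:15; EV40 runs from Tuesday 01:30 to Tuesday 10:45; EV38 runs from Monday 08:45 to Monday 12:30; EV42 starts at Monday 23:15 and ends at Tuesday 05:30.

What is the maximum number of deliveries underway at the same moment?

Walk through starts and ends in time order (an end at T is processed before a start at T):
Monday 08:45 start EV38 → 1
Monday 12:30 end EV38 → 0
Monday 23:15 start EV39 → 1
Monday 23:15 start EV42 → 2
Tuesday 01:30 start EV40 → 3
Tuesday 05:15 end EV39 → 2
Tuesday 05:30 end EV42 → 1
Tuesday 09:45 start EV41 → 2
Tuesday 10:45 end EV40 → 1
Tuesday 20:00 end EV41 → 0
Peak is 3, at Tuesday 01:30 (EV39, EV40, EV42).

3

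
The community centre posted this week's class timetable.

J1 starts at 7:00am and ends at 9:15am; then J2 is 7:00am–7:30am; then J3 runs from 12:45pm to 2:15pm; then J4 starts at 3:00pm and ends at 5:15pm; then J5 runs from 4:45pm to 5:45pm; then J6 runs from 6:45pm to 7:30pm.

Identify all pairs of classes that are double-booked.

Sorted by start: J1, J2, J3, J4, J5, J6.
J2 starts before J1 ends → J1 and J2 overlap.
J3 starts after J1 ends — done with J1.
J3 starts after J2 ends — done with J2.
J4 starts after J3 ends — done with J3.
J5 starts before J4 ends → J4 and J5 overlap.
J6 starts after J4 ends.
J6 starts after J5 ends.

J1 & J2, J4 & J5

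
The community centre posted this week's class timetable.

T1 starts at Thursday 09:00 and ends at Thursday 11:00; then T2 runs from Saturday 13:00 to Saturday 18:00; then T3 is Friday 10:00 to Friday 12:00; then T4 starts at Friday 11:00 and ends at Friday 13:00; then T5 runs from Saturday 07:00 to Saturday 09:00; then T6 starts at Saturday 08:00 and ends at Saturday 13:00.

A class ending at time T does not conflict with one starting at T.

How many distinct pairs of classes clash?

Sorted by start: T1, T3, T4, T5, T6, T2.
T3 starts after T1 ends; T1 is clear from here.
T4 starts before T3 ends → T3 and T4 overlap.
T5 starts after T3 ends; T3 is clear from here.
T5 starts after T4 ends; T4 is clear from here.
T6 starts before T5 ends → T5 and T6 overlap.
T2 starts after T5 ends.
T2 starts exactly when T6 ends (back-to-back, no overlap).
Overlapping pairs: T3 & T4, T5 & T6 — 2 in total.

2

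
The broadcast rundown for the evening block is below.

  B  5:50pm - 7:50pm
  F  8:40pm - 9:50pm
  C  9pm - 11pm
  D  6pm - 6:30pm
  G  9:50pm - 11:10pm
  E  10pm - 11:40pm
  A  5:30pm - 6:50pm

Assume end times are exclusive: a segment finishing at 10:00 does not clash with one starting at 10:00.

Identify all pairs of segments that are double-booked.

Sorted by start: A, B, D, F, C, G, E.
B starts before A ends → A and B overlap.
D starts before A ends → A and D overlap.
F starts after A ends; A is clear from here.
D starts before B ends → B and D overlap.
F starts after B ends; B is clear from here.
F starts after D ends; D is clear from here.
C starts before F ends → F and C overlap.
G starts exactly when F ends (back-to-back, no overlap); F is clear from here.
G starts before C ends → C and G overlap.
E starts before C ends → C and E overlap.
E starts before G ends → G and E overlap.

A & B, A & D, B & D, C & E, C & F, C & G, E & G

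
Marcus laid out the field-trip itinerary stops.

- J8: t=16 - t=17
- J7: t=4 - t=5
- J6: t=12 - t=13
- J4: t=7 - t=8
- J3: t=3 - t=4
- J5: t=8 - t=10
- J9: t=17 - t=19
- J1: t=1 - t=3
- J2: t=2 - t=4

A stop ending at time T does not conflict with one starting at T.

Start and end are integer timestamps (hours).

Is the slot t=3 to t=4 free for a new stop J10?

No — it overlaps J2, J3

J1: ends t=3 at or before J10 starts t=3 → clear.
J2: starts t=2 before J10 ends t=4, and ends t=4 after J10 starts t=3 → overlap.
J3: starts t=3 before J10 ends t=4, and ends t=4 after J10 starts t=3 → overlap.
J7: starts t=4 at or after J10 ends t=4 → clear.
J4: starts t=7 at or after J10 ends t=4 → clear.
J5: starts t=8 at or after J10 ends t=4 → clear.
J6: starts t=12 at or after J10 ends t=4 → clear.
J8: starts t=16 at or after J10 ends t=4 → clear.
J9: starts t=17 at or after J10 ends t=4 → clear.
J10 overlaps J2, J3.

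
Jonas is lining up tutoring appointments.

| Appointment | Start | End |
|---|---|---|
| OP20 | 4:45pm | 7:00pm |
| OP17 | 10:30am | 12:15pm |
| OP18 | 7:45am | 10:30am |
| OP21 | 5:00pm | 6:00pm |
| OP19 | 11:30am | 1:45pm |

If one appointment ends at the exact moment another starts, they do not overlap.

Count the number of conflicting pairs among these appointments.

2

Two intervals overlap when each starts before the other ends.
Sorted by start: OP18, OP17, OP19, OP20, OP21.
OP17 starts exactly when OP18 ends (back-to-back, no overlap), so nothing later overlaps OP18 either.
OP19 starts before OP17 ends → OP17 and OP19 overlap.
OP20 starts after OP17 ends, so nothing later overlaps OP17 either.
OP20 starts after OP19 ends, so nothing later overlaps OP19 either.
OP21 starts before OP20 ends → OP20 and OP21 overlap.
Overlapping pairs: OP17 & OP19, OP20 & OP21 — 2 in total.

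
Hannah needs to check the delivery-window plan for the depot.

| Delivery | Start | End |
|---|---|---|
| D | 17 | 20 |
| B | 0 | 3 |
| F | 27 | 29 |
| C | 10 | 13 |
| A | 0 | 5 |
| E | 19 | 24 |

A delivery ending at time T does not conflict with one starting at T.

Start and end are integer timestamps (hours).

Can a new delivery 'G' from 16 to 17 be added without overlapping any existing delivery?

Yes — the slot is free

A: ends 5 at or before G starts 16 → clear.
B: ends 3 at or before G starts 16 → clear.
C: ends 13 at or before G starts 16 → clear.
D: starts 17 at or after G ends 17 → clear.
E: starts 19 at or after G ends 17 → clear.
F: starts 27 at or after G ends 17 → clear.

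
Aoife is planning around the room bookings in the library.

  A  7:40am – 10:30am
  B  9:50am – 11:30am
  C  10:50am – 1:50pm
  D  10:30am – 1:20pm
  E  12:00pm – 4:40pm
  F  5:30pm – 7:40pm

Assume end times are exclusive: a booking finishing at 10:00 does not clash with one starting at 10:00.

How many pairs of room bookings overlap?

Check each pair: they overlap iff neither finishes before the other starts.
Sorted by start: A, B, D, C, E, F.
B starts before A ends → A and B overlap.
D starts exactly when A ends (back-to-back, no overlap) — done with A.
D starts before B ends → B and D overlap.
C starts before B ends → B and C overlap.
E starts after B ends — done with B.
C starts before D ends → D and C overlap.
E starts before D ends → D and E overlap.
F starts after D ends.
E starts before C ends → C and E overlap.
F starts after C ends.
F starts after E ends.
Overlapping pairs: A & B, B & C, B & D, C & D, C & E, D & E — 6 in total.

6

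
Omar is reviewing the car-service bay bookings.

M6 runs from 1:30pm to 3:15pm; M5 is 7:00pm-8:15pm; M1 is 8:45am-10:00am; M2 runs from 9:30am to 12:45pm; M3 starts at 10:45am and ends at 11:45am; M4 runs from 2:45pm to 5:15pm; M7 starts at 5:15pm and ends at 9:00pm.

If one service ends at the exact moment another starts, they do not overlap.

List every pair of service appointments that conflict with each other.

M1 & M2, M2 & M3, M4 & M6, M5 & M7

Sorted by start: M1, M2, M3, M6, M4, M7, M5.
M2 starts before M1 ends → M1 and M2 overlap.
M3 starts after M1 ends, so nothing later overlaps M1 either.
M3 starts before M2 ends → M2 and M3 overlap.
M6 starts after M2 ends, so nothing later overlaps M2 either.
M6 starts after M3 ends, so nothing later overlaps M3 either.
M4 starts before M6 ends → M6 and M4 overlap.
M7 starts after M6 ends, so nothing later overlaps M6 either.
M7 starts exactly when M4 ends (back-to-back, no overlap), so nothing later overlaps M4 either.
M5 starts before M7 ends → M7 and M5 overlap.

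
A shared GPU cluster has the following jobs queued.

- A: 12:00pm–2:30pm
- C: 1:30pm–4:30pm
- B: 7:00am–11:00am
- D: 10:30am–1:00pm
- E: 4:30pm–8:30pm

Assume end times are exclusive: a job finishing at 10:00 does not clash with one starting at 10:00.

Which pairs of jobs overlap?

A & C, A & D, B & D

Sorted by start: B, D, A, C, E.
D starts before B ends → B and D overlap.
A starts after B ends, so nothing later overlaps B either.
A starts before D ends → D and A overlap.
C starts after D ends, so nothing later overlaps D either.
C starts before A ends → A and C overlap.
E starts after A ends.
E starts exactly when C ends (back-to-back, no overlap).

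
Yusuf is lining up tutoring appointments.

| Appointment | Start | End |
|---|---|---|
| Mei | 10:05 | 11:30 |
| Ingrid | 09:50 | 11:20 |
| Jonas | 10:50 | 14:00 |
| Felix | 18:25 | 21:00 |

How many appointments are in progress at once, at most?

3

Sort all start/end points and keep a running count:
09:50 start Ingrid → 1
10:05 start Mei → 2
10:50 start Jonas → 3
11:20 end Ingrid → 2
11:30 end Mei → 1
14:00 end Jonas → 0
18:25 start Felix → 1
21:00 end Felix → 0
Peak is 3, at 10:50 (Ingrid, Jonas, Mei).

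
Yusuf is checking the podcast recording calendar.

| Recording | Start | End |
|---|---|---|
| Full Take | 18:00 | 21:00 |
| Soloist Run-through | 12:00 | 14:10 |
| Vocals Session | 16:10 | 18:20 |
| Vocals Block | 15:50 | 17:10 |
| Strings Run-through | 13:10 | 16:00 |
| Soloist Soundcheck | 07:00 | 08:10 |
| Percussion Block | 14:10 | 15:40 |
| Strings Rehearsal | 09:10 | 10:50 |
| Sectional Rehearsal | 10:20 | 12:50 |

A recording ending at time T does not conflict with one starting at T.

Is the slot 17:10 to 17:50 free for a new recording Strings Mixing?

Soloist Soundcheck: ends 08:10 at or before Strings Mixing starts 17:10 → clear.
Strings Rehearsal: ends 10:50 at or before Strings Mixing starts 17:10 → clear.
Sectional Rehearsal: ends 12:50 at or before Strings Mixing starts 17:10 → clear.
Soloist Run-through: ends 14:10 at or before Strings Mixing starts 17:10 → clear.
Strings Run-through: ends 16:00 at or before Strings Mixing starts 17:10 → clear.
Percussion Block: ends 15:40 at or before Strings Mixing starts 17:10 → clear.
Vocals Block: ends 17:10 at or before Strings Mixing starts 17:10 → clear.
Vocals Session: starts 16:10 before Strings Mixing ends 17:50, and ends 18:20 after Strings Mixing starts 17:10 → overlap.
Full Take: starts 18:00 at or after Strings Mixing ends 17:50 → clear.
Strings Mixing overlaps Vocals Session.

No — it overlaps Vocals Session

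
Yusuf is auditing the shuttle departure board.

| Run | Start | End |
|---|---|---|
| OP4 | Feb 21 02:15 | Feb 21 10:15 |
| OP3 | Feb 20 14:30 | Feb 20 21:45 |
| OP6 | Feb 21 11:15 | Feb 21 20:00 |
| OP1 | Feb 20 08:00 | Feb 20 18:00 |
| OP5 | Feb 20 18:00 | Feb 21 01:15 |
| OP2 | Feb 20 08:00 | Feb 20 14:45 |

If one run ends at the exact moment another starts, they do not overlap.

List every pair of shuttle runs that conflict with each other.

OP1 & OP2, OP1 & OP3, OP2 & OP3, OP3 & OP5

Sorted by start: OP1, OP2, OP3, OP5, OP4, OP6.
OP2 starts before OP1 ends → OP1 and OP2 overlap.
OP3 starts before OP1 ends → OP1 and OP3 overlap.
OP5 starts exactly when OP1 ends (back-to-back, no overlap), so OP1 has no further overlaps.
OP3 starts before OP2 ends → OP2 and OP3 overlap.
OP5 starts after OP2 ends, so OP2 has no further overlaps.
OP5 starts before OP3 ends → OP3 and OP5 overlap.
OP4 starts after OP3 ends, so OP3 has no further overlaps.
OP4 starts after OP5 ends, so OP5 has no further overlaps.
OP6 starts after OP4 ends.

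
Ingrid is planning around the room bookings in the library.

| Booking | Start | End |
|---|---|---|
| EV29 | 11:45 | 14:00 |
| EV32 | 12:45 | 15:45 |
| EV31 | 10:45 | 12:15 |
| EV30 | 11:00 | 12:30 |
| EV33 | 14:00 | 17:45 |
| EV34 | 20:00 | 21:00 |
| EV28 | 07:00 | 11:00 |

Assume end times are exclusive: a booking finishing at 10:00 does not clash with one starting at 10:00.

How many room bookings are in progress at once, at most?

3

Sort all start/end points and keep a running count:
07:00 start EV28 → 1
10:45 start EV31 → 2
11:00 end EV28 → 1
11:00 start EV30 → 2
11:45 start EV29 → 3
12:15 end EV31 → 2
12:30 end EV30 → 1
12:45 start EV32 → 2
14:00 end EV29 → 1
14:00 start EV33 → 2
15:45 end EV32 → 1
17:45 end EV33 → 0
20:00 start EV34 → 1
21:00 end EV34 → 0
Peak is 3, at 11:45 (EV29, EV30, EV31).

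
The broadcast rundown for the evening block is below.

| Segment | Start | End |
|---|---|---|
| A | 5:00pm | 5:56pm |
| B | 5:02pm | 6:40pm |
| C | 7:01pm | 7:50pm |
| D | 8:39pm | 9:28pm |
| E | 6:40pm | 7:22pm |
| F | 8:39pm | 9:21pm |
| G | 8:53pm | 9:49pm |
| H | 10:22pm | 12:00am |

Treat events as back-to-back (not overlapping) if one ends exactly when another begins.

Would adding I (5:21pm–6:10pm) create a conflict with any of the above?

Yes — it overlaps A, B

A: starts 5:00pm before I ends 6:10pm, and ends 5:56pm after I starts 5:21pm → overlap.
B: starts 5:02pm before I ends 6:10pm, and ends 6:40pm after I starts 5:21pm → overlap.
E: starts 6:40pm at or after I ends 6:10pm → clear.
C: starts 7:01pm at or after I ends 6:10pm → clear.
D: starts 8:39pm at or after I ends 6:10pm → clear.
F: starts 8:39pm at or after I ends 6:10pm → clear.
G: starts 8:53pm at or after I ends 6:10pm → clear.
H: starts 10:22pm at or after I ends 6:10pm → clear.
I overlaps A, B.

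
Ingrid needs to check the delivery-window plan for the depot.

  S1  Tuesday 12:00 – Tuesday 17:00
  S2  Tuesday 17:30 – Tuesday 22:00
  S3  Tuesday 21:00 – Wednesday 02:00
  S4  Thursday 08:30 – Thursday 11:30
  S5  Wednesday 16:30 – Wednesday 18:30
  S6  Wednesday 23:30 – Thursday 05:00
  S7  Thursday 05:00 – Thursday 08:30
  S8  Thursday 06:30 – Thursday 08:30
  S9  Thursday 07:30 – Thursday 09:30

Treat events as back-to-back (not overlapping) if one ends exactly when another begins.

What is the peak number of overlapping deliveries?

Sort all start/end points and keep a running count:
Tuesday 12:00 start S1 → 1
Tuesday 17:00 end S1 → 0
Tuesday 17:30 start S2 → 1
Tuesday 21:00 start S3 → 2
Tuesday 22:00 end S2 → 1
Wednesday 02:00 end S3 → 0
Wednesday 16:30 start S5 → 1
Wednesday 18:30 end S5 → 0
Wednesday 23:30 start S6 → 1
Thursday 05:00 end S6 → 0
Thursday 05:00 start S7 → 1
Thursday 06:30 start S8 → 2
Thursday 07:30 start S9 → 3
Thursday 08:30 end S7 → 2
Thursday 08:30 end S8 → 1
Thursday 08:30 start S4 → 2
Thursday 09:30 end S9 → 1
Thursday 11:30 end S4 → 0
Peak is 3, at Thursday 07:30 (S7, S8, S9).

3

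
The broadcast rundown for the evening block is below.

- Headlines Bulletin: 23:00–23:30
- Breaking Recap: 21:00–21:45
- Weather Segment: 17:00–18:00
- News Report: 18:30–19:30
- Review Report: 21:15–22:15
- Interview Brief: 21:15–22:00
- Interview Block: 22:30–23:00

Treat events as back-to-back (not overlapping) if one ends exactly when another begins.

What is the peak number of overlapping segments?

3

Sort all start/end points and keep a running count:
17:00 start Weather Segment → 1
18:00 end Weather Segment → 0
18:30 start News Report → 1
19:30 end News Report → 0
21:00 start Breaking Recap → 1
21:15 start Interview Brief → 2
21:15 start Review Report → 3
21:45 end Breaking Recap → 2
22:00 end Interview Brief → 1
22:15 end Review Report → 0
22:30 start Interview Block → 1
23:00 end Interview Block → 0
23:00 start Headlines Bulletin → 1
23:30 end Headlines Bulletin → 0
Peak is 3, at 21:15 (Breaking Recap, Interview Brief, Review Report).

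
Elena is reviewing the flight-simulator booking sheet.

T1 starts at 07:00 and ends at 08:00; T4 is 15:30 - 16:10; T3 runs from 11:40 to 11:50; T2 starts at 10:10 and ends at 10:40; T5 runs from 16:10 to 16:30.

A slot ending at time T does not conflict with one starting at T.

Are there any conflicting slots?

No

Sorted by start: T1, T2, T3, T4, T5.
T2 starts after T1 ends, so T1 has no further overlaps.
T3 starts after T2 ends, so T2 has no further overlaps.
T4 starts after T3 ends, so T3 has no further overlaps.
T5 starts exactly when T4 ends (back-to-back, no overlap).
Every pair is clear; the schedule has no overlaps.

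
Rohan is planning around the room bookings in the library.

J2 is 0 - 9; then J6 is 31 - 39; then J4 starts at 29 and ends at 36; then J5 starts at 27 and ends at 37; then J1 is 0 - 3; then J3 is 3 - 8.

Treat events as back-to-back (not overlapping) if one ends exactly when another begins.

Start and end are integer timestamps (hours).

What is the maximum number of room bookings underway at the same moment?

Walk through starts and ends in time order (an end at T is processed before a start at T):
0 start J1 → 1
0 start J2 → 2
3 end J1 → 1
3 start J3 → 2
8 end J3 → 1
9 end J2 → 0
27 start J5 → 1
29 start J4 → 2
31 start J6 → 3
36 end J4 → 2
37 end J5 → 1
39 end J6 → 0
Peak is 3, at 31 (J4, J5, J6).

3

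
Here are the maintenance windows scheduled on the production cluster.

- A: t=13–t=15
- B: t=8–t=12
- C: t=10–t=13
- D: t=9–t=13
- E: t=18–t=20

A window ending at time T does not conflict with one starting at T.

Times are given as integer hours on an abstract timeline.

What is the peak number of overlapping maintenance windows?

Walk through starts and ends in time order (an end at T is processed before a start at T):
t=8 start B → 1
t=9 start D → 2
t=10 start C → 3
t=12 end B → 2
t=13 end C → 1
t=13 end D → 0
t=13 start A → 1
t=15 end A → 0
t=18 start E → 1
t=20 end E → 0
Peak is 3, at t=10 (B, C, D).

3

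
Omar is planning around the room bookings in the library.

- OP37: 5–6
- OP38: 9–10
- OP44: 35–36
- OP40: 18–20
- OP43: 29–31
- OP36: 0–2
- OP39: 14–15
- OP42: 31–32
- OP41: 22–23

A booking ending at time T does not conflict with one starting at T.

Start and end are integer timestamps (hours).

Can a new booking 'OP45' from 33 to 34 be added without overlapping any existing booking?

OP36: ends 2 at or before OP45 starts 33 → clear.
OP37: ends 6 at or before OP45 starts 33 → clear.
OP38: ends 10 at or before OP45 starts 33 → clear.
OP39: ends 15 at or before OP45 starts 33 → clear.
OP40: ends 20 at or before OP45 starts 33 → clear.
OP41: ends 23 at or before OP45 starts 33 → clear.
OP43: ends 31 at or before OP45 starts 33 → clear.
OP42: ends 32 at or before OP45 starts 33 → clear.
OP44: starts 35 at or after OP45 ends 34 → clear.

Yes — the slot is free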